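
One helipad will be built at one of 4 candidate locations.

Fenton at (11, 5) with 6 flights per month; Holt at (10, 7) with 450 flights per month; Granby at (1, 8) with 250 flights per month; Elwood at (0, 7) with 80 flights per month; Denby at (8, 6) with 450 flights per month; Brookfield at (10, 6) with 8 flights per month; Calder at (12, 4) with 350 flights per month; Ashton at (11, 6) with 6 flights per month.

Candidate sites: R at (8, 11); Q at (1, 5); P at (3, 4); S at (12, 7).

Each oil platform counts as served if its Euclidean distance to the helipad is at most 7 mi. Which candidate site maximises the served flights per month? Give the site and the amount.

Coverage radius r = 7 mi; a point is covered iff (Δx)²+(Δy)² ≤ 7² = 49.
  R (8, 11): covers {Fenton, Holt, Denby, Brookfield, Ashton} → 920
  Q (1, 5): covers {Granby, Elwood} → 330
  P (3, 4): covers {Granby, Elwood, Denby} → 780
  S (12, 7): covers {Fenton, Holt, Denby, Brookfield, Calder, Ashton} → 1270
Maximum coverage at S: 1270 flights per month.

S, covering 1270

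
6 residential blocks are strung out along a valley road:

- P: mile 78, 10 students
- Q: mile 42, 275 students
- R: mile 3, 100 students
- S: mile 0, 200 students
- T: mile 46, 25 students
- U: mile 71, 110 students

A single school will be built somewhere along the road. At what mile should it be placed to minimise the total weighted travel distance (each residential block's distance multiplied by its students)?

For a sum of weighted absolute distances on a line, the optimum is the weighted median (not the mean). Total weight W = 720; half-weight = 360.
Sort by position and accumulate weight:
  mile 0 (S, w=200) → cum 200
  mile 3 (R, w=100) → cum 300
  mile 42 (Q, w=275) → cum 575  ≥ 360 → median here
  mile 46 (T, w=25) → cum 600
  mile 71 (U, w=110) → cum 710
  mile 78 (P, w=10) → cum 720
Optimal location: mile 42.

x = 42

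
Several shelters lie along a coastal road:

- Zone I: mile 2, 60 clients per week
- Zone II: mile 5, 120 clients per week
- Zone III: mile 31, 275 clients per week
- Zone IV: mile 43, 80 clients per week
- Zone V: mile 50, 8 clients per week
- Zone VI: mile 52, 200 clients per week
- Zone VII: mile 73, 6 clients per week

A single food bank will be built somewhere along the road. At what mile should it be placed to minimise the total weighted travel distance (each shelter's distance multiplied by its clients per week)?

For a sum of weighted absolute distances on a line, the optimum is the weighted median (not the mean). Total weight W = 749; half-weight = 374.5.
Sort by position and accumulate weight:
  mile 2 (Zone I, w=60) → cum 60
  mile 5 (Zone II, w=120) → cum 180
  mile 31 (Zone III, w=275) → cum 455  ≥ 374.5 → median here
  mile 43 (Zone IV, w=80) → cum 535
  mile 50 (Zone V, w=8) → cum 543
  mile 52 (Zone VI, w=200) → cum 743
  mile 73 (Zone VII, w=6) → cum 749
Optimal location: mile 31.

x = 31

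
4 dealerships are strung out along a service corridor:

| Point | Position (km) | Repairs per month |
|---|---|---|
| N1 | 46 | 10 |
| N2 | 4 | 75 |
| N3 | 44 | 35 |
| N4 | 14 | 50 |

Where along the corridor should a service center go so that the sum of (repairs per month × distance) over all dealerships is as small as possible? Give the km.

For a sum of weighted absolute distances on a line, the optimum is the weighted median (not the mean). Total weight W = 170; half-weight = 85.
Sort by position and accumulate weight:
  km 4 (N2, w=75) → cum 75
  km 14 (N4, w=50) → cum 125  ≥ 85 → median here
  km 44 (N3, w=35) → cum 160
  km 46 (N1, w=10) → cum 170
Optimal location: km 14.

x = 14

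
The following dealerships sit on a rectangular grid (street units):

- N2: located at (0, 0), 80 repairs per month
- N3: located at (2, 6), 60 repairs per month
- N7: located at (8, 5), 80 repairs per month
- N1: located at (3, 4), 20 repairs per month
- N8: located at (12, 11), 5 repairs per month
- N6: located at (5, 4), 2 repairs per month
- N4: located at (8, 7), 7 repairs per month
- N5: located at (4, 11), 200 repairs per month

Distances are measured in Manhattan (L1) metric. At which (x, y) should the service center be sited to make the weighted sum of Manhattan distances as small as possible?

Manhattan distance separates: Σwᵢ(|x−xᵢ|+|y−yᵢ|) = Σwᵢ|x−xᵢ| + Σwᵢ|y−yᵢ|, so x and y are optimised independently as 1-D weighted medians.
Total weight W = 454; half = 227.
x-coordinate, sorted with cumulative weight:
  x=0 (N2, w=80) cum 80
  x=2 (N3, w=60) cum 140
  x=3 (N1, w=20) cum 160
  x=4 (N5, w=200) cum 360  ← median
  x=5 (N6, w=2) cum 362
  x=8 (N7, w=80) cum 442
  x=8 (N4, w=7) cum 449
  x=12 (N8, w=5) cum 454
⇒ x* = 4
y-coordinate, sorted with cumulative weight:
  y=0 (N2, w=80) cum 80
  y=4 (N1, w=20) cum 100
  y=4 (N6, w=2) cum 102
  y=5 (N7, w=80) cum 182
  y=6 (N3, w=60) cum 242  ← median
  y=7 (N4, w=7) cum 249
  y=11 (N8, w=5) cum 254
  y=11 (N5, w=200) cum 454
⇒ y* = 6

(4, 6)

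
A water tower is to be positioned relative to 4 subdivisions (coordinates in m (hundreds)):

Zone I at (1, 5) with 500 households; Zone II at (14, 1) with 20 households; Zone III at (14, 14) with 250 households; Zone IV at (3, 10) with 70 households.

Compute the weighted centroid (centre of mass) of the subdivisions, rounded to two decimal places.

(5.35, 8.00)

The minimiser of Σwᵢ‖p−pᵢ‖² is the weighted centroid p* = (Σwᵢpᵢ)/(Σwᵢ).
Σwᵢ = 840.
Σwᵢxᵢ = 500·1 + 20·14 + 250·14 + 70·3 = 4490.
Σwᵢyᵢ = 500·5 + 20·1 + 250·14 + 70·10 = 6720.
x* = 4490/840 = 5.35, y* = 6720/840 = 8.00.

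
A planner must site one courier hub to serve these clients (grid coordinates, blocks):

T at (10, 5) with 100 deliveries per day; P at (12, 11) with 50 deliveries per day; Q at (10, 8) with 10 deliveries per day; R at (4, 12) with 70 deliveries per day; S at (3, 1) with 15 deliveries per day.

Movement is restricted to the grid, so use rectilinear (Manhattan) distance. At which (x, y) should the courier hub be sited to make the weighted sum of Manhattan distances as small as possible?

(10, 8)

Manhattan distance separates: Σwᵢ(|x−xᵢ|+|y−yᵢ|) = Σwᵢ|x−xᵢ| + Σwᵢ|y−yᵢ|, so x and y are optimised independently as 1-D weighted medians.
Total weight W = 245; half = 122.5.
x-coordinate, sorted with cumulative weight:
  x=3 (S, w=15) cum 15
  x=4 (R, w=70) cum 85
  x=10 (T, w=100) cum 185  ← median
  x=10 (Q, w=10) cum 195
  x=12 (P, w=50) cum 245
⇒ x* = 10
y-coordinate, sorted with cumulative weight:
  y=1 (S, w=15) cum 15
  y=5 (T, w=100) cum 115
  y=8 (Q, w=10) cum 125  ← median
  y=11 (P, w=50) cum 175
  y=12 (R, w=70) cum 245
⇒ y* = 8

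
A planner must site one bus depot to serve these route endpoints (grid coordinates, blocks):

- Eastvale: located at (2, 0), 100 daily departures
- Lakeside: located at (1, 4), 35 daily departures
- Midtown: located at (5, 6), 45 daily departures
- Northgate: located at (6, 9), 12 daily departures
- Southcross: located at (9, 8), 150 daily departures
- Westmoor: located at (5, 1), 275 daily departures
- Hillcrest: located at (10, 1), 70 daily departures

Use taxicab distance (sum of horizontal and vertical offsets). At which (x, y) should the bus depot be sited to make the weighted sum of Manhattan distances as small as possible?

(5, 1)

Manhattan distance separates: Σwᵢ(|x−xᵢ|+|y−yᵢ|) = Σwᵢ|x−xᵢ| + Σwᵢ|y−yᵢ|, so x and y are optimised independently as 1-D weighted medians.
Total weight W = 687; half = 343.5.
x-coordinate, sorted with cumulative weight:
  x=1 (Lakeside, w=35) cum 35
  x=2 (Eastvale, w=100) cum 135
  x=5 (Midtown, w=45) cum 180
  x=5 (Westmoor, w=275) cum 455  ← median
  x=6 (Northgate, w=12) cum 467
  x=9 (Southcross, w=150) cum 617
  x=10 (Hillcrest, w=70) cum 687
⇒ x* = 5
y-coordinate, sorted with cumulative weight:
  y=0 (Eastvale, w=100) cum 100
  y=1 (Westmoor, w=275) cum 375  ← median
  y=1 (Hillcrest, w=70) cum 445
  y=4 (Lakeside, w=35) cum 480
  y=6 (Midtown, w=45) cum 525
  y=8 (Southcross, w=150) cum 675
  y=9 (Northgate, w=12) cum 687
⇒ y* = 1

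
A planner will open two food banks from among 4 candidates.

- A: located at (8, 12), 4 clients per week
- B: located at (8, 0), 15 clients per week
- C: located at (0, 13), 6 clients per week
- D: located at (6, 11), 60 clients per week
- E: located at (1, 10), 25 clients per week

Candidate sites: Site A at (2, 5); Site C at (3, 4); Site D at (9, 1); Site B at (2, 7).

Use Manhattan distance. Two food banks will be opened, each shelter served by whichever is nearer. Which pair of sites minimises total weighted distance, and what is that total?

Evaluate every pair (each demand assigned to the nearer of the two):
  {Site D, Site B}: total = 702
  {Site C, Site B}: total = 807
  {Site A, Site B}: total = 837
  {Site A, Site D}: total = 888
  {Site C, Site D}: total = 950
  {Site A, Site C}: total = 997
Best pair: {Site D, Site B} with total 702.

{Site D, Site B}, total 702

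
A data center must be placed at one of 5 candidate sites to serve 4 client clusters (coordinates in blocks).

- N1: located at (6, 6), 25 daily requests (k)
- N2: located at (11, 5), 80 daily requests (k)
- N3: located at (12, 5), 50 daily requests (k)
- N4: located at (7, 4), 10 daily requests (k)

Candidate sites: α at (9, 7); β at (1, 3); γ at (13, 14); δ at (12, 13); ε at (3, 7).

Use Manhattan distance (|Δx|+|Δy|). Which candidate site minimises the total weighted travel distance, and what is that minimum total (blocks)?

Total weighted distance at each candidate:
  α (9, 7): total = 720
  β (1, 3): total = 1880
  γ (13, 14): total = 1915
  δ (12, 13): total = 1585
  ε (3, 7): total = 1520
Minimum is at α with total 720 blocks.

α, total 720 blocks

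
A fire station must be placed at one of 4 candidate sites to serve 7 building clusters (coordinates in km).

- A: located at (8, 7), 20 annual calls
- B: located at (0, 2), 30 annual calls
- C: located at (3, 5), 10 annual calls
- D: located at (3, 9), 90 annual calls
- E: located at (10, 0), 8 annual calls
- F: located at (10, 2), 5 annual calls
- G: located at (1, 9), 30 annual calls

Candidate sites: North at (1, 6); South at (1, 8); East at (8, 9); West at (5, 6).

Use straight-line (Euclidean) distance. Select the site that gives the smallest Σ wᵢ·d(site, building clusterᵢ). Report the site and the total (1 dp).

Total weighted distance at each candidate:
  North (1, 6): total = 837.8
  South (1, 8): total = 741.6
  East (8, 9): total = 1193.1
  West (5, 6): total = 846.7
Minimum is at South with total 741.6 km.

South, total 741.6 km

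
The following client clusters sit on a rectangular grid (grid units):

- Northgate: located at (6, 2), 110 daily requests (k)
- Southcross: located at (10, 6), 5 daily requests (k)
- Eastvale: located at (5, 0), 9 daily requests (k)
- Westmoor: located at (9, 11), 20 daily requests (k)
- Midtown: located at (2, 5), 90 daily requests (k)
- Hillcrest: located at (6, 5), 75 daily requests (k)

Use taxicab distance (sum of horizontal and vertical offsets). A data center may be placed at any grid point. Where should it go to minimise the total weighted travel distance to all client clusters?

(6, 5)

Manhattan distance separates: Σwᵢ(|x−xᵢ|+|y−yᵢ|) = Σwᵢ|x−xᵢ| + Σwᵢ|y−yᵢ|, so x and y are optimised independently as 1-D weighted medians.
Total weight W = 309; half = 154.5.
x-coordinate, sorted with cumulative weight:
  x=2 (Midtown, w=90) cum 90
  x=5 (Eastvale, w=9) cum 99
  x=6 (Northgate, w=110) cum 209  ← median
  x=6 (Hillcrest, w=75) cum 284
  x=9 (Westmoor, w=20) cum 304
  x=10 (Southcross, w=5) cum 309
⇒ x* = 6
y-coordinate, sorted with cumulative weight:
  y=0 (Eastvale, w=9) cum 9
  y=2 (Northgate, w=110) cum 119
  y=5 (Midtown, w=90) cum 209  ← median
  y=5 (Hillcrest, w=75) cum 284
  y=6 (Southcross, w=5) cum 289
  y=11 (Westmoor, w=20) cum 309
⇒ y* = 5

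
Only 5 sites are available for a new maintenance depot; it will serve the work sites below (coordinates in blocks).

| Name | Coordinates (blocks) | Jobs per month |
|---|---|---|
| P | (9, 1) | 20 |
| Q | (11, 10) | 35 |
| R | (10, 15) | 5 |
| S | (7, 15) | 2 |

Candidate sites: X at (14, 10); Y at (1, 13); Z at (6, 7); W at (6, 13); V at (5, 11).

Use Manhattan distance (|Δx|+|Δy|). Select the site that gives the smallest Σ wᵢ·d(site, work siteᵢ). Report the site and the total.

Total weighted distance at each candidate:
  X (14, 10): total = 454
  Y (1, 13): total = 926
  Z (6, 7): total = 538
  W (6, 13): total = 616
  V (5, 11): total = 582
Minimum is at X with total 454 blocks.

X, total 454 blocks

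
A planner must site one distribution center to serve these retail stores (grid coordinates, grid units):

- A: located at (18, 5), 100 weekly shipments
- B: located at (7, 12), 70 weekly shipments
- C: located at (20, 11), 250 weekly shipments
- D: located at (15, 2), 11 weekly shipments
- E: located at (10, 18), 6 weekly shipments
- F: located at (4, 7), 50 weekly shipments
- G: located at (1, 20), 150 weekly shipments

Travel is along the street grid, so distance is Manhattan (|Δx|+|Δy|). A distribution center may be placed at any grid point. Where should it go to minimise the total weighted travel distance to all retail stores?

Manhattan distance separates: Σwᵢ(|x−xᵢ|+|y−yᵢ|) = Σwᵢ|x−xᵢ| + Σwᵢ|y−yᵢ|, so x and y are optimised independently as 1-D weighted medians.
Total weight W = 637; half = 318.5.
x-coordinate, sorted with cumulative weight:
  x=1 (G, w=150) cum 150
  x=4 (F, w=50) cum 200
  x=7 (B, w=70) cum 270
  x=10 (E, w=6) cum 276
  x=15 (D, w=11) cum 287
  x=18 (A, w=100) cum 387  ← median
  x=20 (C, w=250) cum 637
⇒ x* = 18
y-coordinate, sorted with cumulative weight:
  y=2 (D, w=11) cum 11
  y=5 (A, w=100) cum 111
  y=7 (F, w=50) cum 161
  y=11 (C, w=250) cum 411  ← median
  y=12 (B, w=70) cum 481
  y=18 (E, w=6) cum 487
  y=20 (G, w=150) cum 637
⇒ y* = 11

(18, 11)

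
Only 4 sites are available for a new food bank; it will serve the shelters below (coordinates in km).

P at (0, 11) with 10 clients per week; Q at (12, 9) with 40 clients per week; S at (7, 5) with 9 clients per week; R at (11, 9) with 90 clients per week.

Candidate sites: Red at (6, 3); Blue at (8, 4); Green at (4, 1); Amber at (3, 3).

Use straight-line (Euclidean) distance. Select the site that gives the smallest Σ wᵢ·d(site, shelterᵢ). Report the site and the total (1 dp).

Blue, total 899.9 km

Total weighted distance at each candidate:
  Red (6, 3): total = 1162.5
  Blue (8, 4): total = 899.9
  Green (4, 1): total = 1562.0
  Amber (3, 3): total = 1458.4
Minimum is at Blue with total 899.9 km.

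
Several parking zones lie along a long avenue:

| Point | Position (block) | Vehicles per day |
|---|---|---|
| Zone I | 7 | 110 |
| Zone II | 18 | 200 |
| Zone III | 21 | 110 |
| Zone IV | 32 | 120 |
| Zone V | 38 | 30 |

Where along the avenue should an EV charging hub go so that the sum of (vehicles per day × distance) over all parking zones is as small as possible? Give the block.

For a sum of weighted absolute distances on a line, the optimum is the weighted median (not the mean). Total weight W = 570; half-weight = 285.
Sort by position and accumulate weight:
  block 7 (Zone I, w=110) → cum 110
  block 18 (Zone II, w=200) → cum 310  ≥ 285 → median here
  block 21 (Zone III, w=110) → cum 420
  block 32 (Zone IV, w=120) → cum 540
  block 38 (Zone V, w=30) → cum 570
Optimal location: block 18.

x = 18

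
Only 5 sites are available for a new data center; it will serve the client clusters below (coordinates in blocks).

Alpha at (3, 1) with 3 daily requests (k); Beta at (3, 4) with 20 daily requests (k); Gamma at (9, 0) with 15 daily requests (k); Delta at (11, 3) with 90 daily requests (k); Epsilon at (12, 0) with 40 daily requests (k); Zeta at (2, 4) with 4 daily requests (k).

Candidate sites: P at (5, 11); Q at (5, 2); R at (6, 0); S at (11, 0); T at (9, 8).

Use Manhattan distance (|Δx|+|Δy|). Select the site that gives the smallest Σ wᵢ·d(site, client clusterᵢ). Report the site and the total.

Total weighted distance at each candidate:
  P (5, 11): total = 2461
  Q (5, 2): total = 1189
  R (6, 0): total = 1189
  S (11, 0): total = 659
  T (9, 8): total = 1473
Minimum is at S with total 659 blocks.

S, total 659 blocks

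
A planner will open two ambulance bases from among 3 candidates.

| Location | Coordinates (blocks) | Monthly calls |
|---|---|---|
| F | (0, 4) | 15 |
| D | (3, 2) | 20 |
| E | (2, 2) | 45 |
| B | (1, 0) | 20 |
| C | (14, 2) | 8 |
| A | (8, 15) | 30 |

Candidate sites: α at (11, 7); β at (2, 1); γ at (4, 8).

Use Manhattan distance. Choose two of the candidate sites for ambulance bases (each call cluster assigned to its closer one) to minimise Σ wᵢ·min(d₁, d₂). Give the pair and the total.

{α, β}, total 594

Evaluate every pair (each demand assigned to the nearer of the two):
  {α, β}: total = 594
  {β, γ}: total = 634
  {α, γ}: total = 1234
Best pair: {α, β} with total 594.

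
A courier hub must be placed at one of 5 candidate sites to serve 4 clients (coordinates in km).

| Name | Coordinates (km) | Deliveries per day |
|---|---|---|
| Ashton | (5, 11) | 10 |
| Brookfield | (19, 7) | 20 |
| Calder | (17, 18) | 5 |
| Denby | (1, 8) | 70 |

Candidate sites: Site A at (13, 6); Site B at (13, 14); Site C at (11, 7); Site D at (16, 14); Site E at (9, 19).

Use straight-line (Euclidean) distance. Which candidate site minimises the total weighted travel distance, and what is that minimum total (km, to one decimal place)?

Site C, total 998.3 km

Total weighted distance at each candidate:
  Site A (13, 6): total = 1130.8
  Site B (13, 14): total = 1237.3
  Site C (11, 7): total = 998.3
  Site D (16, 14): total = 1417.8
  Site E (9, 19): total = 1394.3
Minimum is at Site C with total 998.3 km.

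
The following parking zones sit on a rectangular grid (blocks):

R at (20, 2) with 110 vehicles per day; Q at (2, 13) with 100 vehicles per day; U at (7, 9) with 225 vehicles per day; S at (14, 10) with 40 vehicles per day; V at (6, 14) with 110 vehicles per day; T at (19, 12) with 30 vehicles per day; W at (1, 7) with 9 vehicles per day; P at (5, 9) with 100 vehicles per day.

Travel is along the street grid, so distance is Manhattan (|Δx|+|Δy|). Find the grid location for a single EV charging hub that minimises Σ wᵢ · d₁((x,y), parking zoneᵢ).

Manhattan distance separates: Σwᵢ(|x−xᵢ|+|y−yᵢ|) = Σwᵢ|x−xᵢ| + Σwᵢ|y−yᵢ|, so x and y are optimised independently as 1-D weighted medians.
Total weight W = 724; half = 362.
x-coordinate, sorted with cumulative weight:
  x=1 (W, w=9) cum 9
  x=2 (Q, w=100) cum 109
  x=5 (P, w=100) cum 209
  x=6 (V, w=110) cum 319
  x=7 (U, w=225) cum 544  ← median
  x=14 (S, w=40) cum 584
  x=19 (T, w=30) cum 614
  x=20 (R, w=110) cum 724
⇒ x* = 7
y-coordinate, sorted with cumulative weight:
  y=2 (R, w=110) cum 110
  y=7 (W, w=9) cum 119
  y=9 (U, w=225) cum 344
  y=9 (P, w=100) cum 444  ← median
  y=10 (S, w=40) cum 484
  y=12 (T, w=30) cum 514
  y=13 (Q, w=100) cum 614
  y=14 (V, w=110) cum 724
⇒ y* = 9

(7, 9)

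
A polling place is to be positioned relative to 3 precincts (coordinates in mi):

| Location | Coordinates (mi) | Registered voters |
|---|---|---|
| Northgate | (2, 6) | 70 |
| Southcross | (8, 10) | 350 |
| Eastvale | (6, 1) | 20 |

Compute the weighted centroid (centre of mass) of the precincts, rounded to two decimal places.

(6.95, 8.95)

The minimiser of Σwᵢ‖p−pᵢ‖² is the weighted centroid p* = (Σwᵢpᵢ)/(Σwᵢ).
Σwᵢ = 440.
Σwᵢxᵢ = 70·2 + 350·8 + 20·6 = 3060.
Σwᵢyᵢ = 70·6 + 350·10 + 20·1 = 3940.
x* = 3060/440 = 6.95, y* = 3940/440 = 8.95.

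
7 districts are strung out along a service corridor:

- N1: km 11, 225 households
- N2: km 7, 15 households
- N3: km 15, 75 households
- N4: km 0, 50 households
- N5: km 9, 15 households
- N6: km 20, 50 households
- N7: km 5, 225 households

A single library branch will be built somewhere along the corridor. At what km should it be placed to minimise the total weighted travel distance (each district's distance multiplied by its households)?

x = 11

For a sum of weighted absolute distances on a line, the optimum is the weighted median (not the mean). Total weight W = 655; half-weight = 327.5.
Sort by position and accumulate weight:
  km 0 (N4, w=50) → cum 50
  km 5 (N7, w=225) → cum 275
  km 7 (N2, w=15) → cum 290
  km 9 (N5, w=15) → cum 305
  km 11 (N1, w=225) → cum 530  ≥ 327.5 → median here
  km 15 (N3, w=75) → cum 605
  km 20 (N6, w=50) → cum 655
Optimal location: km 11.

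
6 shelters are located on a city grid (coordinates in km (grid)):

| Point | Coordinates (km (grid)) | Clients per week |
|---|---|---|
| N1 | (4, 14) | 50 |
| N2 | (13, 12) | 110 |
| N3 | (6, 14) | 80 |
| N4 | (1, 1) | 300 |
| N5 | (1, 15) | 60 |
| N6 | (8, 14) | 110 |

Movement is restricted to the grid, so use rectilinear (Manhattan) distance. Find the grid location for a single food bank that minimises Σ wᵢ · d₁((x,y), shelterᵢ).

Manhattan distance separates: Σwᵢ(|x−xᵢ|+|y−yᵢ|) = Σwᵢ|x−xᵢ| + Σwᵢ|y−yᵢ|, so x and y are optimised independently as 1-D weighted medians.
Total weight W = 710; half = 355.
x-coordinate, sorted with cumulative weight:
  x=1 (N4, w=300) cum 300
  x=1 (N5, w=60) cum 360  ← median
  x=4 (N1, w=50) cum 410
  x=6 (N3, w=80) cum 490
  x=8 (N6, w=110) cum 600
  x=13 (N2, w=110) cum 710
⇒ x* = 1
y-coordinate, sorted with cumulative weight:
  y=1 (N4, w=300) cum 300
  y=12 (N2, w=110) cum 410  ← median
  y=14 (N1, w=50) cum 460
  y=14 (N3, w=80) cum 540
  y=14 (N6, w=110) cum 650
  y=15 (N5, w=60) cum 710
⇒ y* = 12

(1, 12)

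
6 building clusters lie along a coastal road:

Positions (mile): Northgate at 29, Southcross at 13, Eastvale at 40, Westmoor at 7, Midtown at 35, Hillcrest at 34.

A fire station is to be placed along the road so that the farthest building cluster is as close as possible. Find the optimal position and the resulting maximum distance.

The 1-center on a line is the midpoint of the two extreme points: leftmost at 7, rightmost at 40.
Optimal location = (7 + 40)/2 = 23.5; maximum distance = (40 − 7)/2 = 16.5.

location 23.5, max distance 16.5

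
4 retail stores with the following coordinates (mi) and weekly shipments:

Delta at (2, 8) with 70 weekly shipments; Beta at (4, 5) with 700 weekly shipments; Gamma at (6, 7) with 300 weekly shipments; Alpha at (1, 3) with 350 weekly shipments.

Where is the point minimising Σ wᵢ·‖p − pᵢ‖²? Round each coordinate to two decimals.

The minimiser of Σwᵢ‖p−pᵢ‖² is the weighted centroid p* = (Σwᵢpᵢ)/(Σwᵢ).
Σwᵢ = 1420.
Σwᵢxᵢ = 70·2 + 700·4 + 300·6 + 350·1 = 5090.
Σwᵢyᵢ = 70·8 + 700·5 + 300·7 + 350·3 = 7210.
x* = 5090/1420 = 3.58, y* = 7210/1420 = 5.08.

(3.58, 5.08)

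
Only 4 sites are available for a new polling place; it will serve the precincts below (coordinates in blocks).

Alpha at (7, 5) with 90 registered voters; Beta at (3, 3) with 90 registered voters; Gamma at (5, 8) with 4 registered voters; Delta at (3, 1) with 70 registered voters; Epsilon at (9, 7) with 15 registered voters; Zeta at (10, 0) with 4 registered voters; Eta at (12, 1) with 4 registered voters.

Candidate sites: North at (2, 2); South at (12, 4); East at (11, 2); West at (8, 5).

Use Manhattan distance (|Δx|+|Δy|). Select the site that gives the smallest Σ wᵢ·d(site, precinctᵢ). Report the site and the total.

Total weighted distance at each candidate:
  North (2, 2): total = 1340
  South (12, 4): total = 2450
  East (11, 2): total = 2243
  West (8, 5): total = 1479
Minimum is at North with total 1340 blocks.

North, total 1340 blocks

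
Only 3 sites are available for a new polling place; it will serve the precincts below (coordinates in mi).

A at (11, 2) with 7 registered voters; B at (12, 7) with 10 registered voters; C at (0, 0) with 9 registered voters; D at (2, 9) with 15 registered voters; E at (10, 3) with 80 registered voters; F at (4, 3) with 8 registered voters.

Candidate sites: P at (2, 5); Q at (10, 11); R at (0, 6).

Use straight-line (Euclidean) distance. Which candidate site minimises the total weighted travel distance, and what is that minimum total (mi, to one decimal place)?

P, total 959.2 mi

Total weighted distance at each candidate:
  P (2, 5): total = 959.2
  Q (10, 11): total = 1085.6
  R (0, 6): total = 1185.7
Minimum is at P with total 959.2 mi.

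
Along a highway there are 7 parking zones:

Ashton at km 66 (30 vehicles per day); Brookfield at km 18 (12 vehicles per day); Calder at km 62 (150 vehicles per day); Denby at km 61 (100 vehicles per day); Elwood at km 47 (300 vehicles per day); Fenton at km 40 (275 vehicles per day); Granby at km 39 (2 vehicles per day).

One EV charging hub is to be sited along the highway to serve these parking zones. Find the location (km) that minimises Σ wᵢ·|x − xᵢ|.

x = 47

For a sum of weighted absolute distances on a line, the optimum is the weighted median (not the mean). Total weight W = 869; half-weight = 434.5.
Sort by position and accumulate weight:
  km 18 (Brookfield, w=12) → cum 12
  km 39 (Granby, w=2) → cum 14
  km 40 (Fenton, w=275) → cum 289
  km 47 (Elwood, w=300) → cum 589  ≥ 434.5 → median here
  km 61 (Denby, w=100) → cum 689
  km 62 (Calder, w=150) → cum 839
  km 66 (Ashton, w=30) → cum 869
Optimal location: km 47.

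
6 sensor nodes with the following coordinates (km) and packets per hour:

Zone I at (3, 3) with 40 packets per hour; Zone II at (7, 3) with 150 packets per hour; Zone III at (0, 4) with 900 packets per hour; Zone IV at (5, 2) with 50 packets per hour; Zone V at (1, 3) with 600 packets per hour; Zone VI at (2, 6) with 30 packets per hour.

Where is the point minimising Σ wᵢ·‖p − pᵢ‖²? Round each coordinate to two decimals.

The minimiser of Σwᵢ‖p−pᵢ‖² is the weighted centroid p* = (Σwᵢpᵢ)/(Σwᵢ).
Σwᵢ = 1770.
Σwᵢxᵢ = 40·3 + 150·7 + 900·0 + 50·5 + 600·1 + 30·2 = 2080.
Σwᵢyᵢ = 40·3 + 150·3 + 900·4 + 50·2 + 600·3 + 30·6 = 6250.
x* = 2080/1770 = 1.18, y* = 6250/1770 = 3.53.

(1.18, 3.53)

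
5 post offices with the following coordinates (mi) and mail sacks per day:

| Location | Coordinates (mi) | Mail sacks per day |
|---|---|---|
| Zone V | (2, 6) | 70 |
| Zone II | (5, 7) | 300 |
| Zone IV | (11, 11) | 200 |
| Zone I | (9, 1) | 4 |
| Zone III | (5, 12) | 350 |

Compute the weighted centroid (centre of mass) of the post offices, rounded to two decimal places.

The minimiser of Σwᵢ‖p−pᵢ‖² is the weighted centroid p* = (Σwᵢpᵢ)/(Σwᵢ).
Σwᵢ = 924.
Σwᵢxᵢ = 70·2 + 300·5 + 200·11 + 4·9 + 350·5 = 5626.
Σwᵢyᵢ = 70·6 + 300·7 + 200·11 + 4·1 + 350·12 = 8924.
x* = 5626/924 = 6.09, y* = 8924/924 = 9.66.

(6.09, 9.66)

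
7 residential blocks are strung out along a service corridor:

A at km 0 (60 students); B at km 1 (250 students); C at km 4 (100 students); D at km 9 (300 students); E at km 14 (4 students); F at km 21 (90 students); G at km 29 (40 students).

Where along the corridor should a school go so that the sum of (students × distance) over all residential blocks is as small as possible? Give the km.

For a sum of weighted absolute distances on a line, the optimum is the weighted median (not the mean). Total weight W = 844; half-weight = 422.
Sort by position and accumulate weight:
  km 0 (A, w=60) → cum 60
  km 1 (B, w=250) → cum 310
  km 4 (C, w=100) → cum 410
  km 9 (D, w=300) → cum 710  ≥ 422 → median here
  km 14 (E, w=4) → cum 714
  km 21 (F, w=90) → cum 804
  km 29 (G, w=40) → cum 844
Optimal location: km 9.

x = 9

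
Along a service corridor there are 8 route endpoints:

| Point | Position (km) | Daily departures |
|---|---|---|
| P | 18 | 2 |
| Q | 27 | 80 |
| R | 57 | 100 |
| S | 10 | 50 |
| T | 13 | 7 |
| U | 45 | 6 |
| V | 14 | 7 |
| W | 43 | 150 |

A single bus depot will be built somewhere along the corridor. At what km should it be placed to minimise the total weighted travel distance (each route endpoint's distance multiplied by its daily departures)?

For a sum of weighted absolute distances on a line, the optimum is the weighted median (not the mean). Total weight W = 402; half-weight = 201.
Sort by position and accumulate weight:
  km 10 (S, w=50) → cum 50
  km 13 (T, w=7) → cum 57
  km 14 (V, w=7) → cum 64
  km 18 (P, w=2) → cum 66
  km 27 (Q, w=80) → cum 146
  km 43 (W, w=150) → cum 296  ≥ 201 → median here
  km 45 (U, w=6) → cum 302
  km 57 (R, w=100) → cum 402
Optimal location: km 43.

x = 43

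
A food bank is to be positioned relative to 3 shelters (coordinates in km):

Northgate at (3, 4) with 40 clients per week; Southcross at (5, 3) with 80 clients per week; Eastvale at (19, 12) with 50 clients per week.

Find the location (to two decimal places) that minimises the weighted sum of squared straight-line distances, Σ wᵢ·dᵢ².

The minimiser of Σwᵢ‖p−pᵢ‖² is the weighted centroid p* = (Σwᵢpᵢ)/(Σwᵢ).
Σwᵢ = 170.
Σwᵢxᵢ = 40·3 + 80·5 + 50·19 = 1470.
Σwᵢyᵢ = 40·4 + 80·3 + 50·12 = 1000.
x* = 1470/170 = 8.65, y* = 1000/170 = 5.88.

(8.65, 5.88)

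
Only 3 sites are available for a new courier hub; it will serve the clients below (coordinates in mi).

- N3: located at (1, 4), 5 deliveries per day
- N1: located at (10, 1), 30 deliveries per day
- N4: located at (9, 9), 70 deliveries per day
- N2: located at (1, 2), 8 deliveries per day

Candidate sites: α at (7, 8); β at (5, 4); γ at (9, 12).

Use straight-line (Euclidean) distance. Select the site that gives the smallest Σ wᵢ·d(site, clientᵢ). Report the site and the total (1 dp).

α, total 488.9 mi

Total weighted distance at each candidate:
  α (7, 8): total = 488.9
  β (5, 4): total = 678.9
  γ (9, 12): total = 700.4
Minimum is at α with total 488.9 mi.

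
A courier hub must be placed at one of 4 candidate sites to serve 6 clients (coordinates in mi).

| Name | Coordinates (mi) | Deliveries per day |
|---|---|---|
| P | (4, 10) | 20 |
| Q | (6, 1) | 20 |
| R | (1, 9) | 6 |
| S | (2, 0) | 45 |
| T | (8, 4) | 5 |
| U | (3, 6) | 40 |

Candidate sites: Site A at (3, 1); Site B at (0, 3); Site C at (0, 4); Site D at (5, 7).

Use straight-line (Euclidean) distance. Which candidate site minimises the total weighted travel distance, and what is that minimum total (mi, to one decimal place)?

Total weighted distance at each candidate:
  Site A (3, 1): total = 583.4
  Site B (0, 3): total = 696.5
  Site C (0, 4): total = 694.4
  Site D (5, 7): total = 665.1
Minimum is at Site A with total 583.4 mi.

Site A, total 583.4 mi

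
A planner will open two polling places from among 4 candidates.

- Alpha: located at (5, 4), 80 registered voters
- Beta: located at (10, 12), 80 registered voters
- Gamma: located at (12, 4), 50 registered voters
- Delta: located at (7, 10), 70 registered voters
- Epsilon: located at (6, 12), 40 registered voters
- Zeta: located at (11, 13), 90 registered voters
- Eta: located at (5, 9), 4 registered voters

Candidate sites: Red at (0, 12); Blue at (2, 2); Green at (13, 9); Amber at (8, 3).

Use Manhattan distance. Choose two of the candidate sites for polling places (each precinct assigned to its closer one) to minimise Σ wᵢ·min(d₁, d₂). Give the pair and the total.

Evaluate every pair (each demand assigned to the nearer of the two):
  {Green, Amber}: total = 2512
  {Blue, Green}: total = 2642
  {Red, Green}: total = 3122
  {Red, Amber}: total = 3282
  {Blue, Amber}: total = 3656
  {Red, Blue}: total = 3782
Best pair: {Green, Amber} with total 2512.

{Green, Amber}, total 2512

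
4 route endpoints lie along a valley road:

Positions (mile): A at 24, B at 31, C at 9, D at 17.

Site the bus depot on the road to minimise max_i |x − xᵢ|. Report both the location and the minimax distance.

location 20, max distance 11

The 1-center on a line is the midpoint of the two extreme points: leftmost at 9, rightmost at 31.
Optimal location = (9 + 31)/2 = 20; maximum distance = (31 − 9)/2 = 11.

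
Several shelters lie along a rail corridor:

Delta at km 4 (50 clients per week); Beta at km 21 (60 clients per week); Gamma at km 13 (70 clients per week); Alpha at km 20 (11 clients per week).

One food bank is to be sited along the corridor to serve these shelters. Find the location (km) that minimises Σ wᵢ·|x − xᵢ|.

x = 13

For a sum of weighted absolute distances on a line, the optimum is the weighted median (not the mean). Total weight W = 191; half-weight = 95.5.
Sort by position and accumulate weight:
  km 4 (Delta, w=50) → cum 50
  km 13 (Gamma, w=70) → cum 120  ≥ 95.5 → median here
  km 20 (Alpha, w=11) → cum 131
  km 21 (Beta, w=60) → cum 191
Optimal location: km 13.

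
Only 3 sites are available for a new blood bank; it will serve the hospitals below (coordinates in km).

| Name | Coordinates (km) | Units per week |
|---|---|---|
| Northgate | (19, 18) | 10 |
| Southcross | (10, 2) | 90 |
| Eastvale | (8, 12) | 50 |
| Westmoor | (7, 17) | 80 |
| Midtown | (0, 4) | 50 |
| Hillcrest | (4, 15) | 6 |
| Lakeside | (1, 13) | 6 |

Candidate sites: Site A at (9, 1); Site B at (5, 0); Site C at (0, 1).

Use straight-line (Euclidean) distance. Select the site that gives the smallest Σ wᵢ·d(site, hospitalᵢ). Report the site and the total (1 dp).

Total weighted distance at each candidate:
  Site A (9, 1): total = 2816.8
  Site B (5, 0): total = 3192.5
  Site C (0, 1): total = 3546.3
Minimum is at Site A with total 2816.8 km.

Site A, total 2816.8 km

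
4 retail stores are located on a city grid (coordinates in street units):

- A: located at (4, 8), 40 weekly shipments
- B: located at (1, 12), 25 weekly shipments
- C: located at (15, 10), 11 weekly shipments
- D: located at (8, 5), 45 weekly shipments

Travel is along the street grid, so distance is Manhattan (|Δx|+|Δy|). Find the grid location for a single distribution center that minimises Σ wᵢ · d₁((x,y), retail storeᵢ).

(4, 8)

Manhattan distance separates: Σwᵢ(|x−xᵢ|+|y−yᵢ|) = Σwᵢ|x−xᵢ| + Σwᵢ|y−yᵢ|, so x and y are optimised independently as 1-D weighted medians.
Total weight W = 121; half = 60.5.
x-coordinate, sorted with cumulative weight:
  x=1 (B, w=25) cum 25
  x=4 (A, w=40) cum 65  ← median
  x=8 (D, w=45) cum 110
  x=15 (C, w=11) cum 121
⇒ x* = 4
y-coordinate, sorted with cumulative weight:
  y=5 (D, w=45) cum 45
  y=8 (A, w=40) cum 85  ← median
  y=10 (C, w=11) cum 96
  y=12 (B, w=25) cum 121
⇒ y* = 8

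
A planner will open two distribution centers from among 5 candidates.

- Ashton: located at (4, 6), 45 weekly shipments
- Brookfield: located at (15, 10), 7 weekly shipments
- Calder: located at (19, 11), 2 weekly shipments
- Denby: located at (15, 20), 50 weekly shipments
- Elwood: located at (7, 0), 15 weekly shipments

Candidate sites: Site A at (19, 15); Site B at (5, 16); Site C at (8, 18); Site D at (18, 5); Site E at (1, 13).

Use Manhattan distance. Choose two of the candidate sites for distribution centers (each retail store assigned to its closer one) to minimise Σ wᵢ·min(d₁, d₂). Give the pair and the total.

Evaluate every pair (each demand assigned to the nearer of the two):
  {Site A, Site E}: total = 1256
  {Site A, Site B}: total = 1286
  {Site C, Site E}: total = 1326
  {Site B, Site C}: total = 1356
  {Site A, Site D}: total = 1429
  {Site C, Site D}: total = 1435
  {Site B, Site D}: total = 1505
  {Site A, Site C}: total = 1526
  {Site B, Site E}: total = 1570
  {Site D, Site E}: total = 1660
Best pair: {Site A, Site E} with total 1256.

{Site A, Site E}, total 1256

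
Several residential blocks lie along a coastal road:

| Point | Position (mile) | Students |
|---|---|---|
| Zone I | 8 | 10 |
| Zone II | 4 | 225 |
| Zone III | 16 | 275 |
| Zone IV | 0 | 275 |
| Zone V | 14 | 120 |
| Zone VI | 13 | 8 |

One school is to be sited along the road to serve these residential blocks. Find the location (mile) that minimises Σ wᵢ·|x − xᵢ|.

x = 4

For a sum of weighted absolute distances on a line, the optimum is the weighted median (not the mean). Total weight W = 913; half-weight = 456.5.
Sort by position and accumulate weight:
  mile 0 (Zone IV, w=275) → cum 275
  mile 4 (Zone II, w=225) → cum 500  ≥ 456.5 → median here
  mile 8 (Zone I, w=10) → cum 510
  mile 13 (Zone VI, w=8) → cum 518
  mile 14 (Zone V, w=120) → cum 638
  mile 16 (Zone III, w=275) → cum 913
Optimal location: mile 4.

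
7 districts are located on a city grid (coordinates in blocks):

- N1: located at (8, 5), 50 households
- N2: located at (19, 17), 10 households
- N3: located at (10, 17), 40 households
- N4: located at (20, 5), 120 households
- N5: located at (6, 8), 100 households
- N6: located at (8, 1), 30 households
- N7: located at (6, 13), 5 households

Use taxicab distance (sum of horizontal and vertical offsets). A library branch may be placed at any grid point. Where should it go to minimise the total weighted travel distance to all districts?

(8, 5)

Manhattan distance separates: Σwᵢ(|x−xᵢ|+|y−yᵢ|) = Σwᵢ|x−xᵢ| + Σwᵢ|y−yᵢ|, so x and y are optimised independently as 1-D weighted medians.
Total weight W = 355; half = 177.5.
x-coordinate, sorted with cumulative weight:
  x=6 (N5, w=100) cum 100
  x=6 (N7, w=5) cum 105
  x=8 (N1, w=50) cum 155
  x=8 (N6, w=30) cum 185  ← median
  x=10 (N3, w=40) cum 225
  x=19 (N2, w=10) cum 235
  x=20 (N4, w=120) cum 355
⇒ x* = 8
y-coordinate, sorted with cumulative weight:
  y=1 (N6, w=30) cum 30
  y=5 (N1, w=50) cum 80
  y=5 (N4, w=120) cum 200  ← median
  y=8 (N5, w=100) cum 300
  y=13 (N7, w=5) cum 305
  y=17 (N2, w=10) cum 315
  y=17 (N3, w=40) cum 355
⇒ y* = 5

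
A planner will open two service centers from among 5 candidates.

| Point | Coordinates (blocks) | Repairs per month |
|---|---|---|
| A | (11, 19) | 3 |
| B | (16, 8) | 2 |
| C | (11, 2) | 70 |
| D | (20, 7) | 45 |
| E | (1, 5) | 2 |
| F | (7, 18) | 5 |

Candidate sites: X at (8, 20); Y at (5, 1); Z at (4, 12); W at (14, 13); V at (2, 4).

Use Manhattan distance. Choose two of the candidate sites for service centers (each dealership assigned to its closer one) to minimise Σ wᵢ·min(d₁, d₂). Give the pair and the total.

Evaluate every pair (each demand assigned to the nearer of the two):
  {Y, W}: total = 1147
  {W, V}: total = 1415
  {X, Y}: total = 1514
  {Y, Z}: total = 1570
  {X, W}: total = 1603
  {Z, W}: total = 1626
  {Y, V}: total = 1642
  {X, V}: total = 1782
  {Z, V}: total = 1838
  {X, Z}: total = 2214
Best pair: {Y, W} with total 1147.

{Y, W}, total 1147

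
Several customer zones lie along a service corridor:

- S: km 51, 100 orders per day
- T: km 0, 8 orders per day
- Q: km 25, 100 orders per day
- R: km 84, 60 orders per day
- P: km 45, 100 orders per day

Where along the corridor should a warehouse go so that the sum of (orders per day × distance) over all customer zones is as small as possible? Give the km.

x = 45

For a sum of weighted absolute distances on a line, the optimum is the weighted median (not the mean). Total weight W = 368; half-weight = 184.
Sort by position and accumulate weight:
  km 0 (T, w=8) → cum 8
  km 25 (Q, w=100) → cum 108
  km 45 (P, w=100) → cum 208  ≥ 184 → median here
  km 51 (S, w=100) → cum 308
  km 84 (R, w=60) → cum 368
Optimal location: km 45.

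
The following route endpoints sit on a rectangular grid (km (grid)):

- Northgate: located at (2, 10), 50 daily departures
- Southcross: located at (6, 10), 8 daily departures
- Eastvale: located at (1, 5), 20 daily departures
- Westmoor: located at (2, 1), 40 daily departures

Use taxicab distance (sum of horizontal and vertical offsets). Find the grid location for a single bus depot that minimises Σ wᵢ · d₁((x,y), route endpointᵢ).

(2, 5)

Manhattan distance separates: Σwᵢ(|x−xᵢ|+|y−yᵢ|) = Σwᵢ|x−xᵢ| + Σwᵢ|y−yᵢ|, so x and y are optimised independently as 1-D weighted medians.
Total weight W = 118; half = 59.
x-coordinate, sorted with cumulative weight:
  x=1 (Eastvale, w=20) cum 20
  x=2 (Northgate, w=50) cum 70  ← median
  x=2 (Westmoor, w=40) cum 110
  x=6 (Southcross, w=8) cum 118
⇒ x* = 2
y-coordinate, sorted with cumulative weight:
  y=1 (Westmoor, w=40) cum 40
  y=5 (Eastvale, w=20) cum 60  ← median
  y=10 (Northgate, w=50) cum 110
  y=10 (Southcross, w=8) cum 118
⇒ y* = 5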